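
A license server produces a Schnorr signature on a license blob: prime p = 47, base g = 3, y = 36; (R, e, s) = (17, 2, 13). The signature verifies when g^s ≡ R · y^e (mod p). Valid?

g^s mod p:
Squares mod 47: 3^1≡3, 3^2≡9, 3^4≡34, 3^8≡28
13 = 8 + 4 + 1, so 3^13 ≡ 28·34·3 ≡ 36 (mod 47)
R · y^e mod p:
Squares mod 47: 36^1≡36, 36^2≡27
36^2 ≡ 27 (mod 47)
17·27 = 459 ≡ 36 (mod 47)
36 ≡ 36 (mod 47); signature holds.

yes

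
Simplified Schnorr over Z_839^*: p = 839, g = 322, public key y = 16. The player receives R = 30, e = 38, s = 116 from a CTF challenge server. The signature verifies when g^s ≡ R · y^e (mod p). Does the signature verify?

g^s mod p:
322^116 mod 839 = 513
R · y^e mod p:
16^38 mod 839 = 101
30·101 = 3030 ≡ 513 (mod 839)
513 ≡ 513 (mod 839); signature holds.

verifies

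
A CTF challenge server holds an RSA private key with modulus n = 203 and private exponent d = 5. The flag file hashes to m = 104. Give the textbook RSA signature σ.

104

m^2 ≡ 104^2 = 10816 ≡ 57
m^4 ≡ 57^2 = 3249 ≡ 1
5 = 4 + 1, so m^5 ≡ 1·104 ≡ 104 (mod 203)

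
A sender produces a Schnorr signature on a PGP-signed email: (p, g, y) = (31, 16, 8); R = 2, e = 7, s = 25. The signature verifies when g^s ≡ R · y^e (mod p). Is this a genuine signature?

forged

g^s mod p:
Squares mod 31: 16^1≡16, 16^2≡8, 16^4≡2, 16^8≡4, 16^16≡16
25 = 16 + 8 + 1, so 16^25 ≡ 16·4·16 ≡ 1 (mod 31)
R · y^e mod p:
Squares mod 31: 8^1≡8, 8^2≡2, 8^4≡4
7 = 4 + 2 + 1, so 8^7 ≡ 4·2·8 ≡ 2 (mod 31)
2·2 = 4 ≡ 4 (mod 31)
1 ≠ 4; the check fails.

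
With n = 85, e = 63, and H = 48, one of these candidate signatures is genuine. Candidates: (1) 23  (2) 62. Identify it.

2

Candidate 1: 23^63 mod 85 = 37
Candidate 2: 62^63 mod 85 = 48
  → matches H = 48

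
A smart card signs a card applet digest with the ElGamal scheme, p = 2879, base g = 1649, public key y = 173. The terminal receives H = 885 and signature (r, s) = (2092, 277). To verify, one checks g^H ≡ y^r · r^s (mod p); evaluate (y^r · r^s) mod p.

2311

Squares mod 2879: 173^1≡173, 173^2≡1139, 173^4≡1771, 173^8≡1210, 173^16≡1568, 173^32≡2837, 173^64≡1764, 173^128≡2376, 173^256≡2536, 173^512≡2489, 173^1024≡2392, 173^2048≡1091
2092 = 2048 + 32 + 8 + 4, so 173^2092 ≡ 1091·2837·1210·1771 ≡ 1466 (mod 2879)
Squares mod 2879: 2092^1≡2092, 2092^2≡384, 2092^4≡627, 2092^8≡1585, 2092^16≡1737, 2092^32≡2856, 2092^64≡529, 2092^128≡578, 2092^256≡120
277 = 256 + 16 + 4 + 1, so 2092^277 ≡ 120·1737·627·2092 ≡ 2423 (mod 2879)
y^r · r^s ≡ 1466·2423 = 3552118 ≡ 2311 (mod 2879)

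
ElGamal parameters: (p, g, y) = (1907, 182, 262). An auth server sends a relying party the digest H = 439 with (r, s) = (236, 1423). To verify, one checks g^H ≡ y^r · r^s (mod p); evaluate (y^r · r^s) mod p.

1668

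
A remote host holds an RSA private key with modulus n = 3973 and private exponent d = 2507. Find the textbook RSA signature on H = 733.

H^2 ≡ 733^2 = 537289 ≡ 934
H^4 ≡ 934^2 = 872356 ≡ 2269
H^8 ≡ 2269^2 = 5148361 ≡ 3326
H^16 ≡ 3326^2 = 11062276 ≡ 1444
H^32 ≡ 1444^2 = 2085136 ≡ 3284
H^64 ≡ 3284^2 = 10784656 ≡ 1934
H^128 ≡ 1934^2 = 3740356 ≡ 1763
H^256 ≡ 1763^2 = 3108169 ≡ 1283
H^512 ≡ 1283^2 = 1646089 ≡ 1267
H^1024 ≡ 1267^2 = 1605289 ≡ 197
H^2048 ≡ 197^2 = 38809 ≡ 3052
2507 = 2048 + 256 + 128 + 64 + 8 + 2 + 1, so H^2507 ≡ 3052·1283·1763·1934·3326·934·733 ≡ 2689 (mod 3973)

2689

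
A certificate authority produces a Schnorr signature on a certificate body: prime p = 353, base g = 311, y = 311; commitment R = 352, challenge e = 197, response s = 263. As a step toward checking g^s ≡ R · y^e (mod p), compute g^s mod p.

42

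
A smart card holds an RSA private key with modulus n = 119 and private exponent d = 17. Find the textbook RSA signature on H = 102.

51

H^2 ≡ 102^2 = 10404 ≡ 51
H^4 ≡ 51^2 = 2601 ≡ 102
H^8 ≡ 102^2 = 10404 ≡ 51
H^16 ≡ 51^2 = 2601 ≡ 102
17 = 16 + 1, so H^17 ≡ 102·102 ≡ 51 (mod 119)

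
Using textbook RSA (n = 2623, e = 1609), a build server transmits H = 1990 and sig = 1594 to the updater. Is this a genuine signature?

genuine

sig^2 ≡ 1594^2 = 2540836 ≡ 1772
sig^4 ≡ 1772^2 = 3139984 ≡ 253
sig^8 ≡ 253^2 = 64009 ≡ 1057
sig^16 ≡ 1057^2 = 1117249 ≡ 2474
sig^32 ≡ 2474^2 = 6120676 ≡ 1217
sig^64 ≡ 1217^2 = 1481089 ≡ 1717
sig^128 ≡ 1717^2 = 2948089 ≡ 2460
sig^256 ≡ 2460^2 = 6051600 ≡ 339
sig^512 ≡ 339^2 = 114921 ≡ 2132
sig^1024 ≡ 2132^2 = 4545424 ≡ 2388
1609 = 1024 + 512 + 64 + 8 + 1, so sig^1609 ≡ 2388·2132·1717·1057·1594 ≡ 1990 (mod 2623)
1990 = H, so the signature checks out.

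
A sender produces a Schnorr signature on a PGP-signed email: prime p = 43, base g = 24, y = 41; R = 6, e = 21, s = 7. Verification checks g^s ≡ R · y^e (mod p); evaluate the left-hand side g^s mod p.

6

24^2 = 576 ≡ 17
24^4 ≡ 17^2 = 289 ≡ 31
7 = 4 + 2 + 1, so 24^7 ≡ 31·17·24 ≡ 6 (mod 43)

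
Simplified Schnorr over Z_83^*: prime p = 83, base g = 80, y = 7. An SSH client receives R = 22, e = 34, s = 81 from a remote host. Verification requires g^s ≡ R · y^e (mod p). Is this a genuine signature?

genuine

g^s mod p:
80^2 = 6400 ≡ 9
80^4 ≡ 9^2 = 81
80^8 ≡ 81^2 = 6561 ≡ 4
80^16 ≡ 4^2 = 16
80^32 ≡ 16^2 = 256 ≡ 7
80^64 ≡ 7^2 = 49
81 = 64 + 16 + 1, so 80^81 ≡ 49·16·80 ≡ 55 (mod 83)
R · y^e mod p:
7^2 = 49
7^4 ≡ 49^2 = 2401 ≡ 77
7^8 ≡ 77^2 = 5929 ≡ 36
7^16 ≡ 36^2 = 1296 ≡ 51
7^32 ≡ 51^2 = 2601 ≡ 28
34 = 32 + 2, so 7^34 ≡ 28·49 ≡ 44 (mod 83)
22·44 = 968 ≡ 55 (mod 83)
55 ≡ 55 (mod 83); signature holds.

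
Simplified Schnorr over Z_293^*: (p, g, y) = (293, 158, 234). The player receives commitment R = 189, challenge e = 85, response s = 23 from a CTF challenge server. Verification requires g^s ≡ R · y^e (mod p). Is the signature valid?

invalid

g^s mod p:
Squares mod 293: 158^1≡158, 158^2≡59, 158^4≡258, 158^8≡53, 158^16≡172
23 = 16 + 4 + 2 + 1, so 158^23 ≡ 172·258·59·158 ≡ 143 (mod 293)
R · y^e mod p:
Squares mod 293: 234^1≡234, 234^2≡258, 234^4≡53, 234^8≡172, 234^16≡284, 234^32≡81, 234^64≡115
85 = 64 + 16 + 4 + 1, so 234^85 ≡ 115·284·53·234 ≡ 260 (mod 293)
189·260 = 49140 ≡ 209 (mod 293)
143 ≠ 209; the check fails.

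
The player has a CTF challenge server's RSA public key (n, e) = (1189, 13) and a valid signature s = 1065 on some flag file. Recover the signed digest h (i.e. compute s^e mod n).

s^2 ≡ 1065^2 = 1134225 ≡ 1108
s^4 ≡ 1108^2 = 1227664 ≡ 616
s^8 ≡ 616^2 = 379456 ≡ 165
13 = 8 + 4 + 1, so s^13 ≡ 165·616·1065 ≡ 40 (mod 1189)

40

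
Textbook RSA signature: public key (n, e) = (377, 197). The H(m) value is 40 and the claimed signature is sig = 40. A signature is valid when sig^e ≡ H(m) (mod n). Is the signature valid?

Squares mod 377: sig^1≡40, sig^2≡92, sig^4≡170, sig^8≡248, sig^16≡53, sig^32≡170, sig^64≡248, sig^128≡53
197 = 128 + 64 + 4 + 1, so sig^197 ≡ 53·248·170·40 ≡ 40 (mod 377)
40 = H(m), so the signature checks out.

valid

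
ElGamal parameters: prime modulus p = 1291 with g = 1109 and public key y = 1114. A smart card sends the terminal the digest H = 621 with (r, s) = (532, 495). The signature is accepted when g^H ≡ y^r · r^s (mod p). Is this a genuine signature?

genuine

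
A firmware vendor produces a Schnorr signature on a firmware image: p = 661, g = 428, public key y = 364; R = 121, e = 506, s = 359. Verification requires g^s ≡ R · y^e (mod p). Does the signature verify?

g^s mod p:
428^2 = 183184 ≡ 87
428^4 ≡ 87^2 = 7569 ≡ 298
428^8 ≡ 298^2 = 88804 ≡ 230
428^16 ≡ 230^2 = 52900 ≡ 20
428^32 ≡ 20^2 = 400
428^64 ≡ 400^2 = 160000 ≡ 38
428^128 ≡ 38^2 = 1444 ≡ 122
428^256 ≡ 122^2 = 14884 ≡ 342
359 = 256 + 64 + 32 + 4 + 2 + 1, so 428^359 ≡ 342·38·400·298·87·428 ≡ 122 (mod 661)
R · y^e mod p:
364^2 = 132496 ≡ 296
364^4 ≡ 296^2 = 87616 ≡ 364
364^8 ≡ 364^2 = 132496 ≡ 296
364^16 ≡ 296^2 = 87616 ≡ 364
364^32 ≡ 364^2 = 132496 ≡ 296
364^64 ≡ 296^2 = 87616 ≡ 364
364^128 ≡ 364^2 = 132496 ≡ 296
364^256 ≡ 296^2 = 87616 ≡ 364
506 = 256 + 128 + 64 + 32 + 16 + 8 + 2, so 364^506 ≡ 364·296·364·296·364·296·296 ≡ 296 (mod 661)
121·296 = 35816 ≡ 122 (mod 661)
122 ≡ 122 (mod 661); signature holds.

verifies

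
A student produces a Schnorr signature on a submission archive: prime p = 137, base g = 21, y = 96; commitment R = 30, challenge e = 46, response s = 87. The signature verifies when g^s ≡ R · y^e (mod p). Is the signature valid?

invalid

g^s mod p:
Squares mod 137: 21^1≡21, 21^2≡30, 21^4≡78, 21^8≡56, 21^16≡122, 21^32≡88, 21^64≡72
87 = 64 + 16 + 4 + 2 + 1, so 21^87 ≡ 72·122·78·30·21 ≡ 134 (mod 137)
R · y^e mod p:
Squares mod 137: 96^1≡96, 96^2≡37, 96^4≡136, 96^8≡1, 96^16≡1, 96^32≡1
46 = 32 + 8 + 4 + 2, so 96^46 ≡ 1·1·136·37 ≡ 100 (mod 137)
30·100 = 3000 ≡ 123 (mod 137)
134 ≠ 123; the check fails.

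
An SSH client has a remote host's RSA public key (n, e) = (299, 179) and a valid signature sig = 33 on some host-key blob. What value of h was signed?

80

sig^2 ≡ 33^2 = 1089 ≡ 192
sig^4 ≡ 192^2 = 36864 ≡ 87
sig^8 ≡ 87^2 = 7569 ≡ 94
sig^16 ≡ 94^2 = 8836 ≡ 165
sig^32 ≡ 165^2 = 27225 ≡ 16
sig^64 ≡ 16^2 = 256
sig^128 ≡ 256^2 = 65536 ≡ 55
179 = 128 + 32 + 16 + 2 + 1, so sig^179 ≡ 55·16·165·192·33 ≡ 80 (mod 299)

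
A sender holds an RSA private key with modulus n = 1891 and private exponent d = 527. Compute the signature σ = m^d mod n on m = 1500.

290

Squares mod 1891: m^1≡1500, m^2≡1601, m^4≡896, m^8≡1032, m^16≡391, m^32≡1601, m^64≡896, m^128≡1032, m^256≡391, m^512≡1601
527 = 512 + 8 + 4 + 2 + 1, so m^527 ≡ 1601·1032·896·1601·1500 ≡ 290 (mod 1891)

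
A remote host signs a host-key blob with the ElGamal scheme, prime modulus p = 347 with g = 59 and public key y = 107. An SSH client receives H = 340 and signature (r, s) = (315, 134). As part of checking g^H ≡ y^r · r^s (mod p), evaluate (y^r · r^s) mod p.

Squares mod 347: 107^1≡107, 107^2≡345, 107^4≡4, 107^8≡16, 107^16≡256, 107^32≡300, 107^64≡127, 107^128≡167, 107^256≡129
315 = 256 + 32 + 16 + 8 + 2 + 1, so 107^315 ≡ 129·300·256·16·345·107 ≡ 138 (mod 347)
Squares mod 347: 315^1≡315, 315^2≡330, 315^4≡289, 315^8≡241, 315^16≡132, 315^32≡74, 315^64≡271, 315^128≡224
134 = 128 + 4 + 2, so 315^134 ≡ 224·289·330 ≡ 172 (mod 347)
y^r · r^s ≡ 138·172 = 23736 ≡ 140 (mod 347)

140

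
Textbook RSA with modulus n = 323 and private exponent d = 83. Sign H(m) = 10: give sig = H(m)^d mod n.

14

Squares mod 323: (H(m))^1≡10, (H(m))^2≡100, (H(m))^4≡310, (H(m))^8≡169, (H(m))^16≡137, (H(m))^32≡35, (H(m))^64≡256
83 = 64 + 16 + 2 + 1, so (H(m))^83 ≡ 256·137·100·10 ≡ 14 (mod 323)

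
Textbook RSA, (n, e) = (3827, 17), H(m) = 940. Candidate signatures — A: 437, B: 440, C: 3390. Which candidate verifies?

A

Candidate A: Squares mod 3827: 437^1≡437, 437^2≡3446, 437^4≡3562, 437^8≡1339, 437^16≡1885; 17 = 16 + 1, so 437^17 ≡ 1885·437 ≡ 940 (mod 3827)
  → matches H(m) = 940
Candidate B: Squares mod 3827: 440^1≡440, 440^2≡2250, 440^4≡3206, 440^8≡2941, 440^16≡461; 17 = 16 + 1, so 440^17 ≡ 461·440 ≡ 9 (mod 3827)
Candidate C: Squares mod 3827: 3390^1≡3390, 3390^2≡3446, 3390^4≡3562, 3390^8≡1339, 3390^16≡1885; 17 = 16 + 1, so 3390^17 ≡ 1885·3390 ≡ 2887 (mod 3827)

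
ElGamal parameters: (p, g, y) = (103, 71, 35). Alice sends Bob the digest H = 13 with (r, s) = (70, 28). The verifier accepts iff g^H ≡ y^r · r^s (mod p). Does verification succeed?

fails

Left side g^H mod p:
Squares mod 103: 71^1≡71, 71^2≡97, 71^4≡36, 71^8≡60
13 = 8 + 4 + 1, so 71^13 ≡ 60·36·71 ≡ 96 (mod 103)
Right side y^r · r^s mod p:
Squares mod 103: 35^1≡35, 35^2≡92, 35^4≡18, 35^8≡15, 35^16≡19, 35^32≡52, 35^64≡26
70 = 64 + 4 + 2, so 35^70 ≡ 26·18·92 ≡ 2 (mod 103)
Squares mod 103: 70^1≡70, 70^2≡59, 70^4≡82, 70^8≡29, 70^16≡17
28 = 16 + 8 + 4, so 70^28 ≡ 17·29·82 ≡ 50 (mod 103)
2·50 = 100 ≡ 100 (mod 103)
96 ≠ 100, so verification fails.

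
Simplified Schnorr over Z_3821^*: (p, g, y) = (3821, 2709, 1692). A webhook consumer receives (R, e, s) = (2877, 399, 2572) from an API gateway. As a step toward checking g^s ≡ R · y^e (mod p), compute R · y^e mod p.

745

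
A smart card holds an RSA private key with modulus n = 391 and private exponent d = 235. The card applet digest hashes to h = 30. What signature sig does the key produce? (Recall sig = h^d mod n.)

106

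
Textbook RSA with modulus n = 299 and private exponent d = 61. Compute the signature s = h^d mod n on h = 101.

49

h^2 ≡ 101^2 = 10201 ≡ 35
h^4 ≡ 35^2 = 1225 ≡ 29
h^8 ≡ 29^2 = 841 ≡ 243
h^16 ≡ 243^2 = 59049 ≡ 146
h^32 ≡ 146^2 = 21316 ≡ 87
61 = 32 + 16 + 8 + 4 + 1, so h^61 ≡ 87·146·243·29·101 ≡ 49 (mod 299)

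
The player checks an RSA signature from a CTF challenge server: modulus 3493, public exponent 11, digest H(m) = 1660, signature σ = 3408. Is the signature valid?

invalid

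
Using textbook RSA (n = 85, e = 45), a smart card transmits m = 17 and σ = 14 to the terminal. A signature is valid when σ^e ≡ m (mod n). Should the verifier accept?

σ^2 ≡ 14^2 = 196 ≡ 26
σ^4 ≡ 26^2 = 676 ≡ 81
σ^8 ≡ 81^2 = 6561 ≡ 16
σ^16 ≡ 16^2 = 256 ≡ 1
σ^32 ≡ 1^2 = 1
45 = 32 + 8 + 4 + 1, so σ^45 ≡ 1·16·81·14 ≡ 39 (mod 85)
39 ≠ 17, so verification fails.

reject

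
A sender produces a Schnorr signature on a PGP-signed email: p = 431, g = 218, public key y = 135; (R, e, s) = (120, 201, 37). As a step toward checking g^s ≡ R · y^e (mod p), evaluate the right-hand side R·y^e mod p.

135^2 = 18225 ≡ 123
135^4 ≡ 123^2 = 15129 ≡ 44
135^8 ≡ 44^2 = 1936 ≡ 212
135^16 ≡ 212^2 = 44944 ≡ 120
135^32 ≡ 120^2 = 14400 ≡ 177
135^64 ≡ 177^2 = 31329 ≡ 297
135^128 ≡ 297^2 = 88209 ≡ 285
201 = 128 + 64 + 8 + 1, so 135^201 ≡ 285·297·212·135 ≡ 98 (mod 431)
R · y^e ≡ 120·98 = 11760 ≡ 123 (mod 431)

123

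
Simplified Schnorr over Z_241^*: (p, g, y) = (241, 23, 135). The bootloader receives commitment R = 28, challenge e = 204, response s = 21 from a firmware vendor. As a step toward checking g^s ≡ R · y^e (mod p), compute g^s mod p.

26

Squares mod 241: 23^1≡23, 23^2≡47, 23^4≡40, 23^8≡154, 23^16≡98
21 = 16 + 4 + 1, so 23^21 ≡ 98·40·23 ≡ 26 (mod 241)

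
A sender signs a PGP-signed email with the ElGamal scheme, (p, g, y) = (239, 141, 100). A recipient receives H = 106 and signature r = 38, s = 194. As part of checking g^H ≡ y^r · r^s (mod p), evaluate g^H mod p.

98

141^2 = 19881 ≡ 44
141^4 ≡ 44^2 = 1936 ≡ 24
141^8 ≡ 24^2 = 576 ≡ 98
141^16 ≡ 98^2 = 9604 ≡ 44
141^32 ≡ 44^2 = 1936 ≡ 24
141^64 ≡ 24^2 = 576 ≡ 98
106 = 64 + 32 + 8 + 2, so 141^106 ≡ 98·24·98·44 ≡ 98 (mod 239)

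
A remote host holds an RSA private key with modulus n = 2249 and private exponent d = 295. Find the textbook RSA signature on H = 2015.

1664

H^295 mod 2249 = 1664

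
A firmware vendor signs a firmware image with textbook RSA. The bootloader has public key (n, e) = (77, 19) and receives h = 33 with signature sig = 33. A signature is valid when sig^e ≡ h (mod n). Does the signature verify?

sig^19 mod 77 = 33
Since 33 equals the digest 33, verification succeeds.

verifies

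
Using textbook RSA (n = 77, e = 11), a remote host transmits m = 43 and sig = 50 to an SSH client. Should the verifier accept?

reject

Squares mod 77: sig^1≡50, sig^2≡36, sig^4≡64, sig^8≡15
11 = 8 + 2 + 1, so sig^11 ≡ 15·36·50 ≡ 50 (mod 77)
50 ≠ 43, so verification fails.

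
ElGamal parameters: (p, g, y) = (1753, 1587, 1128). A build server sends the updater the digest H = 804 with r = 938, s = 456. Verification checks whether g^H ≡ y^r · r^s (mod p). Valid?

Left side g^H mod p:
1587^2 = 2518569 ≡ 1261
1587^4 ≡ 1261^2 = 1590121 ≡ 150
1587^8 ≡ 150^2 = 22500 ≡ 1464
1587^16 ≡ 1464^2 = 2143296 ≡ 1130
1587^32 ≡ 1130^2 = 1276900 ≡ 716
1587^64 ≡ 716^2 = 512656 ≡ 780
1587^128 ≡ 780^2 = 608400 ≡ 109
1587^256 ≡ 109^2 = 11881 ≡ 1363
1587^512 ≡ 1363^2 = 1857769 ≡ 1342
804 = 512 + 256 + 32 + 4, so 1587^804 ≡ 1342·1363·716·150 ≡ 577 (mod 1753)
Right side y^r · r^s mod p:
1128^2 = 1272384 ≡ 1459
1128^4 ≡ 1459^2 = 2128681 ≡ 539
1128^8 ≡ 539^2 = 290521 ≡ 1276
1128^16 ≡ 1276^2 = 1628176 ≡ 1392
1128^32 ≡ 1392^2 = 1937664 ≡ 599
1128^64 ≡ 599^2 = 358801 ≡ 1189
1128^128 ≡ 1189^2 = 1413721 ≡ 803
1128^256 ≡ 803^2 = 644809 ≡ 1458
1128^512 ≡ 1458^2 = 2125764 ≡ 1128
938 = 512 + 256 + 128 + 32 + 8 + 2, so 1128^938 ≡ 1128·1458·803·599·1276·1459 ≡ 467 (mod 1753)
938^2 = 879844 ≡ 1591
938^4 ≡ 1591^2 = 2531281 ≡ 1702
938^8 ≡ 1702^2 = 2896804 ≡ 848
938^16 ≡ 848^2 = 719104 ≡ 374
938^32 ≡ 374^2 = 139876 ≡ 1389
938^64 ≡ 1389^2 = 1929321 ≡ 1021
938^128 ≡ 1021^2 = 1042441 ≡ 1159
938^256 ≡ 1159^2 = 1343281 ≡ 483
456 = 256 + 128 + 64 + 8, so 938^456 ≡ 483·1159·1021·848 ≡ 767 (mod 1753)
467·767 = 358189 ≡ 577 (mod 1753)
577 ≡ 577 (mod 1753), so the signature is genuine.

yes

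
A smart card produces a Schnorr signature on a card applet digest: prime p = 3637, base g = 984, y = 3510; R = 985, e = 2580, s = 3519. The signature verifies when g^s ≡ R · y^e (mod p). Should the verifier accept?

reject

g^s mod p:
984^2 = 968256 ≡ 814
984^4 ≡ 814^2 = 662596 ≡ 662
984^8 ≡ 662^2 = 438244 ≡ 1804
984^16 ≡ 1804^2 = 3254416 ≡ 2938
984^32 ≡ 2938^2 = 8631844 ≡ 1243
984^64 ≡ 1243^2 = 1545049 ≡ 2961
984^128 ≡ 2961^2 = 8767521 ≡ 2351
984^256 ≡ 2351^2 = 5527201 ≡ 2598
984^512 ≡ 2598^2 = 6749604 ≡ 2969
984^1024 ≡ 2969^2 = 8814961 ≡ 2510
984^2048 ≡ 2510^2 = 6300100 ≡ 816
3519 = 2048 + 1024 + 256 + 128 + 32 + 16 + 8 + 4 + 2 + 1, so 984^3519 ≡ 816·2510·2598·2351·1243·2938·1804·662·814·984 ≡ 1333 (mod 3637)
R · y^e mod p:
3510^2 = 12320100 ≡ 1581
3510^4 ≡ 1581^2 = 2499561 ≡ 942
3510^8 ≡ 942^2 = 887364 ≡ 3573
3510^16 ≡ 3573^2 = 12766329 ≡ 459
3510^32 ≡ 459^2 = 210681 ≡ 3372
3510^64 ≡ 3372^2 = 11370384 ≡ 1122
3510^128 ≡ 1122^2 = 1258884 ≡ 482
3510^256 ≡ 482^2 = 232324 ≡ 3193
3510^512 ≡ 3193^2 = 10195249 ≡ 738
3510^1024 ≡ 738^2 = 544644 ≡ 2731
3510^2048 ≡ 2731^2 = 7458361 ≡ 2511
2580 = 2048 + 512 + 16 + 4, so 3510^2580 ≡ 2511·738·459·942 ≡ 2652 (mod 3637)
985·2652 = 2612220 ≡ 854 (mod 3637)
1333 ≠ 854; the check fails.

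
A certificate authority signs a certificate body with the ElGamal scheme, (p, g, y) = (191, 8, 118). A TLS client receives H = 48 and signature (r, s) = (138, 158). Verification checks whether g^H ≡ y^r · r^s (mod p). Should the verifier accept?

Left side g^H mod p:
8^2 = 64
8^4 ≡ 64^2 = 4096 ≡ 85
8^8 ≡ 85^2 = 7225 ≡ 158
8^16 ≡ 158^2 = 24964 ≡ 134
8^32 ≡ 134^2 = 17956 ≡ 2
48 = 32 + 16, so 8^48 ≡ 2·134 ≡ 77 (mod 191)
Right side y^r · r^s mod p:
118^2 = 13924 ≡ 172
118^4 ≡ 172^2 = 29584 ≡ 170
118^8 ≡ 170^2 = 28900 ≡ 59
118^16 ≡ 59^2 = 3481 ≡ 43
118^32 ≡ 43^2 = 1849 ≡ 130
118^64 ≡ 130^2 = 16900 ≡ 92
118^128 ≡ 92^2 = 8464 ≡ 60
138 = 128 + 8 + 2, so 118^138 ≡ 60·59·172 ≡ 163 (mod 191)
138^2 = 19044 ≡ 135
138^4 ≡ 135^2 = 18225 ≡ 80
138^8 ≡ 80^2 = 6400 ≡ 97
138^16 ≡ 97^2 = 9409 ≡ 50
138^32 ≡ 50^2 = 2500 ≡ 17
138^64 ≡ 17^2 = 289 ≡ 98
138^128 ≡ 98^2 = 9604 ≡ 54
158 = 128 + 16 + 8 + 4 + 2, so 138^158 ≡ 54·50·97·80·135 ≡ 45 (mod 191)
163·45 = 7335 ≡ 77 (mod 191)
77 ≡ 77 (mod 191), so the signature is genuine.

accept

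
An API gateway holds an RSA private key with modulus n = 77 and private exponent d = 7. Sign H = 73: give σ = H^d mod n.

17

H^7 mod 77 = 17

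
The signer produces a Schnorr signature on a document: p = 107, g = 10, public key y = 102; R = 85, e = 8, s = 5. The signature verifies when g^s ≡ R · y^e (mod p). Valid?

g^s mod p:
10^2 = 100
10^4 ≡ 100^2 = 10000 ≡ 49
5 = 4 + 1, so 10^5 ≡ 49·10 ≡ 62 (mod 107)
R · y^e mod p:
102^2 = 10404 ≡ 25
102^4 ≡ 25^2 = 625 ≡ 90
102^8 ≡ 90^2 = 8100 ≡ 75
85·75 = 6375 ≡ 62 (mod 107)
62 ≡ 62 (mod 107); signature holds.

yes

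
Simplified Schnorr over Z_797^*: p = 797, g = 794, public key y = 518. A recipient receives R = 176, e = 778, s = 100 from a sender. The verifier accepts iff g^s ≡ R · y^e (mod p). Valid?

no

g^s mod p:
Squares mod 797: 794^1≡794, 794^2≡9, 794^4≡81, 794^8≡185, 794^16≡751, 794^32≡522, 794^64≡707
100 = 64 + 32 + 4, so 794^100 ≡ 707·522·81 ≡ 295 (mod 797)
R · y^e mod p:
Squares mod 797: 518^1≡518, 518^2≡532, 518^4≡89, 518^8≡748, 518^16≡10, 518^32≡100, 518^64≡436, 518^128≡410, 518^256≡730, 518^512≡504
778 = 512 + 256 + 8 + 2, so 518^778 ≡ 504·730·748·532 ≡ 40 (mod 797)
176·40 = 7040 ≡ 664 (mod 797)
295 ≠ 664; the check fails.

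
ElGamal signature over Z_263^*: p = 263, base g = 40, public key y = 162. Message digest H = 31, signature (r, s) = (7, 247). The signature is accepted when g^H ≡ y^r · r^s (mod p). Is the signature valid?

Left side g^H mod p:
Squares mod 263: 40^1≡40, 40^2≡22, 40^4≡221, 40^8≡186, 40^16≡143
31 = 16 + 8 + 4 + 2 + 1, so 40^31 ≡ 143·186·221·22·40 ≡ 97 (mod 263)
Right side y^r · r^s mod p:
Squares mod 263: 162^1≡162, 162^2≡207, 162^4≡243
7 = 4 + 2 + 1, so 162^7 ≡ 243·207·162 ≡ 233 (mod 263)
Squares mod 263: 7^1≡7, 7^2≡49, 7^4≡34, 7^8≡104, 7^16≡33, 7^32≡37, 7^64≡54, 7^128≡23
247 = 128 + 64 + 32 + 16 + 4 + 2 + 1, so 7^247 ≡ 23·54·37·33·34·49·7 ≡ 56 (mod 263)
233·56 = 13048 ≡ 161 (mod 263)
97 ≠ 161, so verification fails.

invalid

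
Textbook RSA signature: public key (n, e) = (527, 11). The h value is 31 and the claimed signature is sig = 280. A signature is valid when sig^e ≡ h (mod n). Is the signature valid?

invalid

sig^2 ≡ 280^2 = 78400 ≡ 404
sig^4 ≡ 404^2 = 163216 ≡ 373
sig^8 ≡ 373^2 = 139129 ≡ 1
11 = 8 + 2 + 1, so sig^11 ≡ 1·404·280 ≡ 342 (mod 527)
sig^11 mod 527 = 342, but h = 31.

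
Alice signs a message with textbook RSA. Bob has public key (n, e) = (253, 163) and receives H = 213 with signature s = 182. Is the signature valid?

invalid

Squares mod 253: s^1≡182, s^2≡234, s^4≡108, s^8≡26, s^16≡170, s^32≡58, s^64≡75, s^128≡59
163 = 128 + 32 + 2 + 1, so s^163 ≡ 59·58·234·182 ≡ 40 (mod 253)
40 ≠ 213, so verification fails.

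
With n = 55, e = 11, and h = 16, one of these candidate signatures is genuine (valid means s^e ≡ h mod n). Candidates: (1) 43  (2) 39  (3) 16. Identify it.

3

Candidate 1: Squares mod 55: 43^1≡43, 43^2≡34, 43^4≡1, 43^8≡1; 11 = 8 + 2 + 1, so 43^11 ≡ 1·34·43 ≡ 32 (mod 55)
Candidate 2: Squares mod 55: 39^1≡39, 39^2≡36, 39^4≡31, 39^8≡26; 11 = 8 + 2 + 1, so 39^11 ≡ 26·36·39 ≡ 39 (mod 55)
Candidate 3: Squares mod 55: 16^1≡16, 16^2≡36, 16^4≡31, 16^8≡26; 11 = 8 + 2 + 1, so 16^11 ≡ 26·36·16 ≡ 16 (mod 55)
  → matches h = 16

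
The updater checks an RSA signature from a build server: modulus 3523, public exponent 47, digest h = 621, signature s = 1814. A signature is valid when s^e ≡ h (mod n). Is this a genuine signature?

s^2 ≡ 1814^2 = 3290596 ≡ 114
s^4 ≡ 114^2 = 12996 ≡ 2427
s^8 ≡ 2427^2 = 5890329 ≡ 3396
s^16 ≡ 3396^2 = 11532816 ≡ 2037
s^32 ≡ 2037^2 = 4149369 ≡ 2798
47 = 32 + 8 + 4 + 2 + 1, so s^47 ≡ 2798·3396·2427·114·1814 ≡ 54 (mod 3523)
The recovered value 54 does not match the digest 621.

forged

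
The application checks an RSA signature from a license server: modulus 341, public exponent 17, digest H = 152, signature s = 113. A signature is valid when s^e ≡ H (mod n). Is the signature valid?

valid

s^2 ≡ 113^2 = 12769 ≡ 152
s^4 ≡ 152^2 = 23104 ≡ 257
s^8 ≡ 257^2 = 66049 ≡ 236
s^16 ≡ 236^2 = 55696 ≡ 113
17 = 16 + 1, so s^17 ≡ 113·113 ≡ 152 (mod 341)
s^17 mod 341 = 152 matches H.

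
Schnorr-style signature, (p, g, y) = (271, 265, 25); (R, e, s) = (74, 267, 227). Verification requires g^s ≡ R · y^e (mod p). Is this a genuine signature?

genuine

g^s mod p:
Squares mod 271: 265^1≡265, 265^2≡36, 265^4≡212, 265^8≡229, 265^16≡138, 265^32≡74, 265^64≡56, 265^128≡155
227 = 128 + 64 + 32 + 2 + 1, so 265^227 ≡ 155·56·74·36·265 ≡ 40 (mod 271)
R · y^e mod p:
Squares mod 271: 25^1≡25, 25^2≡83, 25^4≡114, 25^8≡259, 25^16≡144, 25^32≡140, 25^64≡88, 25^128≡156, 25^256≡217
267 = 256 + 8 + 2 + 1, so 25^267 ≡ 217·259·83·25 ≡ 169 (mod 271)
74·169 = 12506 ≡ 40 (mod 271)
40 ≡ 40 (mod 271); signature holds.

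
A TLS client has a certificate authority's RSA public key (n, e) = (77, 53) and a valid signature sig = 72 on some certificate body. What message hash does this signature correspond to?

18

sig^2 ≡ 72^2 = 5184 ≡ 25
sig^4 ≡ 25^2 = 625 ≡ 9
sig^8 ≡ 9^2 = 81 ≡ 4
sig^16 ≡ 4^2 = 16
sig^32 ≡ 16^2 = 256 ≡ 25
53 = 32 + 16 + 4 + 1, so sig^53 ≡ 25·16·9·72 ≡ 18 (mod 77)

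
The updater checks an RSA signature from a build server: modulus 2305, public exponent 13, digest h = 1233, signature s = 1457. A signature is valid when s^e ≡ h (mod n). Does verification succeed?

fails

Squares mod 2305: s^1≡1457, s^2≡2249, s^4≡831, s^8≡1366
13 = 8 + 4 + 1, so s^13 ≡ 1366·831·1457 ≡ 1072 (mod 2305)
s^13 mod 2305 = 1072, but h = 1233.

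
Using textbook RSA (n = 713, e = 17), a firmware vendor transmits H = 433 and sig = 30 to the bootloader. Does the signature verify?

verifies

Squares mod 713: sig^1≡30, sig^2≡187, sig^4≡32, sig^8≡311, sig^16≡466
17 = 16 + 1, so sig^17 ≡ 466·30 ≡ 433 (mod 713)
Since 433 equals the digest 433, verification succeeds.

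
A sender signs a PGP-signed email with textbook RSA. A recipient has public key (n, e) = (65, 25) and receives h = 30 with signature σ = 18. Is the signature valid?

σ^2 ≡ 18^2 = 324 ≡ 64
σ^4 ≡ 64^2 = 4096 ≡ 1
σ^8 ≡ 1^2 = 1
σ^16 ≡ 1^2 = 1
25 = 16 + 8 + 1, so σ^25 ≡ 1·1·18 ≡ 18 (mod 65)
18 ≠ 30, so verification fails.

invalid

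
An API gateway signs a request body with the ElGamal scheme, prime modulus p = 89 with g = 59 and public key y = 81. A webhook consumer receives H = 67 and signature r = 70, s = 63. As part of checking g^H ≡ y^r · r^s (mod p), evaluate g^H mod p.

Squares mod 89: 59^1≡59, 59^2≡10, 59^4≡11, 59^8≡32, 59^16≡45, 59^32≡67, 59^64≡39
67 = 64 + 2 + 1, so 59^67 ≡ 39·10·59 ≡ 48 (mod 89)

48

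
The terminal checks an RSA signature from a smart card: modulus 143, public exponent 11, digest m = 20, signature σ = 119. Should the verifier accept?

accept

σ^2 ≡ 119^2 = 14161 ≡ 4
σ^4 ≡ 4^2 = 16
σ^8 ≡ 16^2 = 256 ≡ 113
11 = 8 + 2 + 1, so σ^11 ≡ 113·4·119 ≡ 20 (mod 143)
20 = m, so the signature checks out.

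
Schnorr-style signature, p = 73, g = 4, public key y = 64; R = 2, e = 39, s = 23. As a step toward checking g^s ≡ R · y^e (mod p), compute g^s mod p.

4^23 mod 73 = 2

2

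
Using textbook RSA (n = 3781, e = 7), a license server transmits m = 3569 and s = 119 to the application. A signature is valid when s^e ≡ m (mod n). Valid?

yes

Squares mod 3781: s^1≡119, s^2≡2818, s^4≡1024
7 = 4 + 2 + 1, so s^7 ≡ 1024·2818·119 ≡ 3569 (mod 3781)
s^7 mod 3781 = 3569 matches m.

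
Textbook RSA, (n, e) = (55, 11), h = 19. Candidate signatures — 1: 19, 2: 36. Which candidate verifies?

1

Candidate 1: Squares mod 55: 19^1≡19, 19^2≡31, 19^4≡26, 19^8≡16; 11 = 8 + 2 + 1, so 19^11 ≡ 16·31·19 ≡ 19 (mod 55)
  → matches h = 19
Candidate 2: Squares mod 55: 36^1≡36, 36^2≡31, 36^4≡26, 36^8≡16; 11 = 8 + 2 + 1, so 36^11 ≡ 16·31·36 ≡ 36 (mod 55)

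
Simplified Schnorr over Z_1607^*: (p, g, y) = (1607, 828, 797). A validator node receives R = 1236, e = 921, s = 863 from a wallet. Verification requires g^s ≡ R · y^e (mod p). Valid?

yes

g^s mod p:
828^863 mod 1607 = 1356
R · y^e mod p:
797^921 mod 1607 = 828
1236·828 = 1023408 ≡ 1356 (mod 1607)
1356 ≡ 1356 (mod 1607); signature holds.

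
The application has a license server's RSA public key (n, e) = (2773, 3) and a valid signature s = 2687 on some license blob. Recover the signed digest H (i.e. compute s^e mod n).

s^2 ≡ 2687^2 = 7219969 ≡ 1850
3 = 2 + 1, so s^3 ≡ 1850·2687 ≡ 1734 (mod 2773)

1734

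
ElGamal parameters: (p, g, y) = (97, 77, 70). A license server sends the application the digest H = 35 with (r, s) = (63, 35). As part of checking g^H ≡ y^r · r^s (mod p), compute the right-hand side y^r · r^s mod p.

70^63 mod 97 = 79
63^35 mod 97 = 78
y^r · r^s ≡ 79·78 = 6162 ≡ 51 (mod 97)

51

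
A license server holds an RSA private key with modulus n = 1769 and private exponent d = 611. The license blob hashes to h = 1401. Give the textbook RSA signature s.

209

Squares mod 1769: h^1≡1401, h^2≡980, h^4≡1602, h^8≡1354, h^16≡632, h^32≡1399, h^64≡687, h^128≡1415, h^256≡1486, h^512≡484
611 = 512 + 64 + 32 + 2 + 1, so h^611 ≡ 484·687·1399·980·1401 ≡ 209 (mod 1769)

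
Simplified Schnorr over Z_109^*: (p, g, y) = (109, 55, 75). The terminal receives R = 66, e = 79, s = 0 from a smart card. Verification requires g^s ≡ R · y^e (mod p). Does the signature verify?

verifies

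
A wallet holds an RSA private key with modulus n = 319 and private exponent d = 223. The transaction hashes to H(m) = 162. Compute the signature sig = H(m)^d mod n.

Squares mod 319: (H(m))^1≡162, (H(m))^2≡86, (H(m))^4≡59, (H(m))^8≡291, (H(m))^16≡146, (H(m))^32≡262, (H(m))^64≡59, (H(m))^128≡291
223 = 128 + 64 + 16 + 8 + 4 + 2 + 1, so (H(m))^223 ≡ 291·59·146·291·59·86·162 ≡ 215 (mod 319)

215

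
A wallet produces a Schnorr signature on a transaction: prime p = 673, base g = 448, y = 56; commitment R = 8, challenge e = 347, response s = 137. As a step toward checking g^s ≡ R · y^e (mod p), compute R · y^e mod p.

56^2 = 3136 ≡ 444
56^4 ≡ 444^2 = 197136 ≡ 620
56^8 ≡ 620^2 = 384400 ≡ 117
56^16 ≡ 117^2 = 13689 ≡ 229
56^32 ≡ 229^2 = 52441 ≡ 620
56^64 ≡ 620^2 = 384400 ≡ 117
56^128 ≡ 117^2 = 13689 ≡ 229
56^256 ≡ 229^2 = 52441 ≡ 620
347 = 256 + 64 + 16 + 8 + 2 + 1, so 56^347 ≡ 620·117·229·117·444·56 ≡ 382 (mod 673)
R · y^e ≡ 8·382 = 3056 ≡ 364 (mod 673)

364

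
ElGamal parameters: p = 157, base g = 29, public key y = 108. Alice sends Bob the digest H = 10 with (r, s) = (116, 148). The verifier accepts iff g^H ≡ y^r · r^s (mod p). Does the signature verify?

Left side g^H mod p:
29^2 = 841 ≡ 56
29^4 ≡ 56^2 = 3136 ≡ 153
29^8 ≡ 153^2 = 23409 ≡ 16
10 = 8 + 2, so 29^10 ≡ 16·56 ≡ 111 (mod 157)
Right side y^r · r^s mod p:
108^2 = 11664 ≡ 46
108^4 ≡ 46^2 = 2116 ≡ 75
108^8 ≡ 75^2 = 5625 ≡ 130
108^16 ≡ 130^2 = 16900 ≡ 101
108^32 ≡ 101^2 = 10201 ≡ 153
108^64 ≡ 153^2 = 23409 ≡ 16
116 = 64 + 32 + 16 + 4, so 108^116 ≡ 16·153·101·75 ≡ 16 (mod 157)
116^2 = 13456 ≡ 111
116^4 ≡ 111^2 = 12321 ≡ 75
116^8 ≡ 75^2 = 5625 ≡ 130
116^16 ≡ 130^2 = 16900 ≡ 101
116^32 ≡ 101^2 = 10201 ≡ 153
116^64 ≡ 153^2 = 23409 ≡ 16
116^128 ≡ 16^2 = 256 ≡ 99
148 = 128 + 16 + 4, so 116^148 ≡ 99·101·75 ≡ 93 (mod 157)
16·93 = 1488 ≡ 75 (mod 157)
111 ≠ 75, so verification fails.

does not verify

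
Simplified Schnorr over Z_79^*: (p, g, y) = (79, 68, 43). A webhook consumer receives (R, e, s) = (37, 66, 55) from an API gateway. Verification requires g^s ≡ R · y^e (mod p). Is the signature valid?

g^s mod p:
Squares mod 79: 68^1≡68, 68^2≡42, 68^4≡26, 68^8≡44, 68^16≡40, 68^32≡20
55 = 32 + 16 + 4 + 2 + 1, so 68^55 ≡ 20·40·26·42·68 ≡ 39 (mod 79)
R · y^e mod p:
Squares mod 79: 43^1≡43, 43^2≡32, 43^4≡76, 43^8≡9, 43^16≡2, 43^32≡4, 43^64≡16
66 = 64 + 2, so 43^66 ≡ 16·32 ≡ 38 (mod 79)
37·38 = 1406 ≡ 63 (mod 79)
39 ≠ 63; the check fails.

invalid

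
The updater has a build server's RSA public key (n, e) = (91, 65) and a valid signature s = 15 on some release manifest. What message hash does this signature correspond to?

71

s^2 ≡ 15^2 = 225 ≡ 43
s^4 ≡ 43^2 = 1849 ≡ 29
s^8 ≡ 29^2 = 841 ≡ 22
s^16 ≡ 22^2 = 484 ≡ 29
s^32 ≡ 29^2 = 841 ≡ 22
s^64 ≡ 22^2 = 484 ≡ 29
65 = 64 + 1, so s^65 ≡ 29·15 ≡ 71 (mod 91)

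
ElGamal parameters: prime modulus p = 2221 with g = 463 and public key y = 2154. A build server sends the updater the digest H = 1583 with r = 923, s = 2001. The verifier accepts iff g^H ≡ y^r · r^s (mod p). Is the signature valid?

invalid

Left side g^H mod p:
463^2 = 214369 ≡ 1153
463^4 ≡ 1153^2 = 1329409 ≡ 1251
463^8 ≡ 1251^2 = 1565001 ≡ 1417
463^16 ≡ 1417^2 = 2007889 ≡ 105
463^32 ≡ 105^2 = 11025 ≡ 2141
463^64 ≡ 2141^2 = 4583881 ≡ 1958
463^128 ≡ 1958^2 = 3833764 ≡ 318
463^256 ≡ 318^2 = 101124 ≡ 1179
463^512 ≡ 1179^2 = 1390041 ≡ 1916
463^1024 ≡ 1916^2 = 3671056 ≡ 1964
1583 = 1024 + 512 + 32 + 8 + 4 + 2 + 1, so 463^1583 ≡ 1964·1916·2141·1417·1251·1153·463 ≡ 809 (mod 2221)
Right side y^r · r^s mod p:
2154^2 = 4639716 ≡ 47
2154^4 ≡ 47^2 = 2209
2154^8 ≡ 2209^2 = 4879681 ≡ 144
2154^16 ≡ 144^2 = 20736 ≡ 747
2154^32 ≡ 747^2 = 558009 ≡ 538
2154^64 ≡ 538^2 = 289444 ≡ 714
2154^128 ≡ 714^2 = 509796 ≡ 1187
2154^256 ≡ 1187^2 = 1408969 ≡ 855
2154^512 ≡ 855^2 = 731025 ≡ 316
923 = 512 + 256 + 128 + 16 + 8 + 2 + 1, so 2154^923 ≡ 316·855·1187·747·144·47·2154 ≡ 461 (mod 2221)
923^2 = 851929 ≡ 1286
923^4 ≡ 1286^2 = 1653796 ≡ 1372
923^8 ≡ 1372^2 = 1882384 ≡ 1197
923^16 ≡ 1197^2 = 1432809 ≡ 264
923^32 ≡ 264^2 = 69696 ≡ 845
923^64 ≡ 845^2 = 714025 ≡ 1084
923^128 ≡ 1084^2 = 1175056 ≡ 147
923^256 ≡ 147^2 = 21609 ≡ 1620
923^512 ≡ 1620^2 = 2624400 ≡ 1399
923^1024 ≡ 1399^2 = 1957201 ≡ 500
2001 = 1024 + 512 + 256 + 128 + 64 + 16 + 1, so 923^2001 ≡ 500·1399·1620·147·1084·264·923 ≡ 1257 (mod 2221)
461·1257 = 579477 ≡ 2017 (mod 2221)
809 ≠ 2017, so verification fails.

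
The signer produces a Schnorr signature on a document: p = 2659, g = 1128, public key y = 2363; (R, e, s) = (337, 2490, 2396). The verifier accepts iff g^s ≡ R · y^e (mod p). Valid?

g^s mod p:
1128^2396 mod 2659 = 53
R · y^e mod p:
2363^2490 mod 2659 = 2561
337·2561 = 863057 ≡ 1541 (mod 2659)
53 ≠ 1541; the check fails.

no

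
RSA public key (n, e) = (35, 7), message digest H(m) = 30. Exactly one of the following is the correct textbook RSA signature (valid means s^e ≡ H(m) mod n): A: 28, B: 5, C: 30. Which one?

C

Candidate A: Squares mod 35: 28^1≡28, 28^2≡14, 28^4≡21; 7 = 4 + 2 + 1, so 28^7 ≡ 21·14·28 ≡ 7 (mod 35)
Candidate B: Squares mod 35: 5^1≡5, 5^2≡25, 5^4≡30; 7 = 4 + 2 + 1, so 5^7 ≡ 30·25·5 ≡ 5 (mod 35)
Candidate C: Squares mod 35: 30^1≡30, 30^2≡25, 30^4≡30; 7 = 4 + 2 + 1, so 30^7 ≡ 30·25·30 ≡ 30 (mod 35)
  → matches H(m) = 30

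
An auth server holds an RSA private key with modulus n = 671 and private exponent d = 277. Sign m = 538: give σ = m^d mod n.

538

m^2 ≡ 538^2 = 289444 ≡ 243
m^4 ≡ 243^2 = 59049 ≡ 1
m^8 ≡ 1^2 = 1
m^16 ≡ 1^2 = 1
m^32 ≡ 1^2 = 1
m^64 ≡ 1^2 = 1
m^128 ≡ 1^2 = 1
m^256 ≡ 1^2 = 1
277 = 256 + 16 + 4 + 1, so m^277 ≡ 1·1·1·538 ≡ 538 (mod 671)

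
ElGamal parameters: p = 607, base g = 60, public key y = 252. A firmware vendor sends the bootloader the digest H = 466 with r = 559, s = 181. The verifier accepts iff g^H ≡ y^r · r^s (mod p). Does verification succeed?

passes

Left side g^H mod p:
60^2 = 3600 ≡ 565
60^4 ≡ 565^2 = 319225 ≡ 550
60^8 ≡ 550^2 = 302500 ≡ 214
60^16 ≡ 214^2 = 45796 ≡ 271
60^32 ≡ 271^2 = 73441 ≡ 601
60^64 ≡ 601^2 = 361201 ≡ 36
60^128 ≡ 36^2 = 1296 ≡ 82
60^256 ≡ 82^2 = 6724 ≡ 47
466 = 256 + 128 + 64 + 16 + 2, so 60^466 ≡ 47·82·36·271·565 ≡ 346 (mod 607)
Right side y^r · r^s mod p:
252^2 = 63504 ≡ 376
252^4 ≡ 376^2 = 141376 ≡ 552
252^8 ≡ 552^2 = 304704 ≡ 597
252^16 ≡ 597^2 = 356409 ≡ 100
252^32 ≡ 100^2 = 10000 ≡ 288
252^64 ≡ 288^2 = 82944 ≡ 392
252^128 ≡ 392^2 = 153664 ≡ 93
252^256 ≡ 93^2 = 8649 ≡ 151
252^512 ≡ 151^2 = 22801 ≡ 342
559 = 512 + 32 + 8 + 4 + 2 + 1, so 252^559 ≡ 342·288·597·552·376·252 ≡ 151 (mod 607)
559^2 = 312481 ≡ 483
559^4 ≡ 483^2 = 233289 ≡ 201
559^8 ≡ 201^2 = 40401 ≡ 339
559^16 ≡ 339^2 = 114921 ≡ 198
559^32 ≡ 198^2 = 39204 ≡ 356
559^64 ≡ 356^2 = 126736 ≡ 480
559^128 ≡ 480^2 = 230400 ≡ 347
181 = 128 + 32 + 16 + 4 + 1, so 559^181 ≡ 347·356·198·201·559 ≡ 348 (mod 607)
151·348 = 52548 ≡ 346 (mod 607)
346 ≡ 346 (mod 607), so the signature is genuine.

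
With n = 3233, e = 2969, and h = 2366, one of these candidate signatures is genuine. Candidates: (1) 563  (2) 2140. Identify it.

Candidate 1: 563^2969 mod 3233 = 2366
  → matches h = 2366
Candidate 2: 2140^2969 mod 3233 = 2245

1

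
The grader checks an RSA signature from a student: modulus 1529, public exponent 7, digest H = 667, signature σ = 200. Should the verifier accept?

accept

Squares mod 1529: σ^1≡200, σ^2≡246, σ^4≡885
7 = 4 + 2 + 1, so σ^7 ≡ 885·246·200 ≡ 667 (mod 1529)
Since 667 equals the digest 667, verification succeeds.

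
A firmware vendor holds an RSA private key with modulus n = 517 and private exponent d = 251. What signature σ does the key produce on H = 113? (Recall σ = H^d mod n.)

H^2 ≡ 113^2 = 12769 ≡ 361
H^4 ≡ 361^2 = 130321 ≡ 37
H^8 ≡ 37^2 = 1369 ≡ 335
H^16 ≡ 335^2 = 112225 ≡ 36
H^32 ≡ 36^2 = 1296 ≡ 262
H^64 ≡ 262^2 = 68644 ≡ 400
H^128 ≡ 400^2 = 160000 ≡ 247
251 = 128 + 64 + 32 + 16 + 8 + 2 + 1, so H^251 ≡ 247·400·262·36·335·361·113 ≡ 69 (mod 517)

69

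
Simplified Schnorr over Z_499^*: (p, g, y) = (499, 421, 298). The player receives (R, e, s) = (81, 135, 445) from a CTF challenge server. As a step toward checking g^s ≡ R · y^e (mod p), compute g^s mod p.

421^2 = 177241 ≡ 96
421^4 ≡ 96^2 = 9216 ≡ 234
421^8 ≡ 234^2 = 54756 ≡ 365
421^16 ≡ 365^2 = 133225 ≡ 491
421^32 ≡ 491^2 = 241081 ≡ 64
421^64 ≡ 64^2 = 4096 ≡ 104
421^128 ≡ 104^2 = 10816 ≡ 337
421^256 ≡ 337^2 = 113569 ≡ 296
445 = 256 + 128 + 32 + 16 + 8 + 4 + 1, so 421^445 ≡ 296·337·64·491·365·234·421 ≡ 167 (mod 499)

167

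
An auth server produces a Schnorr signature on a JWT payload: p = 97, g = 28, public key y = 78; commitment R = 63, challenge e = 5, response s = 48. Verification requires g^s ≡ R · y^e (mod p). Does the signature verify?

g^s mod p:
28^2 = 784 ≡ 8
28^4 ≡ 8^2 = 64
28^8 ≡ 64^2 = 4096 ≡ 22
28^16 ≡ 22^2 = 484 ≡ 96
28^32 ≡ 96^2 = 9216 ≡ 1
48 = 32 + 16, so 28^48 ≡ 1·96 ≡ 96 (mod 97)
R · y^e mod p:
78^2 = 6084 ≡ 70
78^4 ≡ 70^2 = 4900 ≡ 50
5 = 4 + 1, so 78^5 ≡ 50·78 ≡ 20 (mod 97)
63·20 = 1260 ≡ 96 (mod 97)
96 ≡ 96 (mod 97); signature holds.

verifies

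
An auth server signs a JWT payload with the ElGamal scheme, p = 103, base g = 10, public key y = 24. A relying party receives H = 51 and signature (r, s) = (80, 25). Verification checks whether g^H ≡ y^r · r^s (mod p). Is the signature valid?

Left side g^H mod p:
10^2 = 100
10^4 ≡ 100^2 = 10000 ≡ 9
10^8 ≡ 9^2 = 81
10^16 ≡ 81^2 = 6561 ≡ 72
10^32 ≡ 72^2 = 5184 ≡ 34
51 = 32 + 16 + 2 + 1, so 10^51 ≡ 34·72·100·10 ≡ 102 (mod 103)
Right side y^r · r^s mod p:
24^2 = 576 ≡ 61
24^4 ≡ 61^2 = 3721 ≡ 13
24^8 ≡ 13^2 = 169 ≡ 66
24^16 ≡ 66^2 = 4356 ≡ 30
24^32 ≡ 30^2 = 900 ≡ 76
24^64 ≡ 76^2 = 5776 ≡ 8
80 = 64 + 16, so 24^80 ≡ 8·30 ≡ 34 (mod 103)
80^2 = 6400 ≡ 14
80^4 ≡ 14^2 = 196 ≡ 93
80^8 ≡ 93^2 = 8649 ≡ 100
80^16 ≡ 100^2 = 10000 ≡ 9
25 = 16 + 8 + 1, so 80^25 ≡ 9·100·80 ≡ 3 (mod 103)
34·3 = 102 ≡ 102 (mod 103)
102 ≡ 102 (mod 103), so the signature is genuine.

valid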